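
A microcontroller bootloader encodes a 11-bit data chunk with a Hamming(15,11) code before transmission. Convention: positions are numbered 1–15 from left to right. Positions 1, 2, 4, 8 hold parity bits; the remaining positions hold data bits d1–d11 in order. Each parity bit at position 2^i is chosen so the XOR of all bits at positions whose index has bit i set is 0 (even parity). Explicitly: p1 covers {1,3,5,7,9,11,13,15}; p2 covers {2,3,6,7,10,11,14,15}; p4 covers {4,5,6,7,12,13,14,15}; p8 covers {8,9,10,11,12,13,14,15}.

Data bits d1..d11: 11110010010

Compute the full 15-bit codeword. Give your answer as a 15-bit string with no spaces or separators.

011011100010010

Place data at non-parity positions: p1 p2 1 p4 1 1 1 p8 0 0 1 0 0 1 0
p1 (pos 1,3,5,7,9,11,13,15): XOR of data positions = 1⊕1⊕1⊕0⊕1⊕0⊕0 = 0
p2 (pos 2,3,6,7,10,11,14,15): XOR of data positions = 1⊕1⊕1⊕0⊕1⊕1⊕0 = 1
p4 (pos 4,5,6,7,12,13,14,15): XOR of data positions = 1⊕1⊕1⊕0⊕0⊕1⊕0 = 0
p8 (pos 8,9,10,11,12,13,14,15): XOR of data positions = 0⊕0⊕1⊕0⊕0⊕1⊕0 = 0
Codeword: 011011100010010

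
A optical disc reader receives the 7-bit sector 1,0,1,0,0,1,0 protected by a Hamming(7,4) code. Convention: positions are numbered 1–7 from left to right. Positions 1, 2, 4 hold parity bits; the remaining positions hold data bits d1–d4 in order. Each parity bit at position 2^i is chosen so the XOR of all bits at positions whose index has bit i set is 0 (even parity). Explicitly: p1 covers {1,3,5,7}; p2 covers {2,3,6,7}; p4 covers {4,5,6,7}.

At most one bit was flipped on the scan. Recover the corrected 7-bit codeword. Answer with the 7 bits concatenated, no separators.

1011010

s1 (pos 1,3,5,7): 1⊕1⊕0⊕0 = 0
s2 (pos 2,3,6,7): 0⊕1⊕1⊕0 = 0
s4 (pos 4,5,6,7): 0⊕0⊕1⊕0 = 1
Syndrome s4…s1 = 100 → error at position 4.
Flip position 4: 1010010 → 1011010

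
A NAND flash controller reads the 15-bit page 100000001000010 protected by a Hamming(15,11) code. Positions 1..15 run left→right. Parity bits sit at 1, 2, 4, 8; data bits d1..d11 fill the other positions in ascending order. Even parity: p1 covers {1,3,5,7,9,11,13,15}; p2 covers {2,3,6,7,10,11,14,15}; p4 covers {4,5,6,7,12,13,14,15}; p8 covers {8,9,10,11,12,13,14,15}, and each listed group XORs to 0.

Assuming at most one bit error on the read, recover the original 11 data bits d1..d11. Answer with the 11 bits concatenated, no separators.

s1 (pos 1,3,5,7,9,11,13,15): 1⊕0⊕0⊕0⊕1⊕0⊕0⊕0 = 0
s2 (pos 2,3,6,7,10,11,14,15): 0⊕0⊕0⊕0⊕0⊕0⊕1⊕0 = 1
s4 (pos 4,5,6,7,12,13,14,15): 0⊕0⊕0⊕0⊕0⊕0⊕1⊕0 = 1
s8 (pos 8,9,10,11,12,13,14,15): 0⊕1⊕0⊕0⊕0⊕0⊕1⊕0 = 0
Syndrome s8…s1 = 0110 → error at position 6.
Flip position 6: 100000001000010 → 100001001000010
Read data bits from positions 3,5,6,7,9,10,11,12,13,14,15: 00101000010

00101000010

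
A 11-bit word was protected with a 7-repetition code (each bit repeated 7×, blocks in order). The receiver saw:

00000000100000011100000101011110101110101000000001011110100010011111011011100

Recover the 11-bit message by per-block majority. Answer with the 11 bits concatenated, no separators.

Block 1 (0000000): 0 ones → 0
Block 2 (0100000): 1 one → 0
Block 3 (0111000): 3 ones → 0
Block 4 (0010101): 3 ones → 0
Block 5 (1110101): 5 ones → 1
Block 6 (1101010): 4 ones → 1
Block 7 (0000000): 0 ones → 0
Block 8 (1011110): 5 ones → 1
Block 9 (1000100): 2 ones → 0
Block 10 (1111101): 6 ones → 1
Block 11 (1011100): 4 ones → 1

00001101011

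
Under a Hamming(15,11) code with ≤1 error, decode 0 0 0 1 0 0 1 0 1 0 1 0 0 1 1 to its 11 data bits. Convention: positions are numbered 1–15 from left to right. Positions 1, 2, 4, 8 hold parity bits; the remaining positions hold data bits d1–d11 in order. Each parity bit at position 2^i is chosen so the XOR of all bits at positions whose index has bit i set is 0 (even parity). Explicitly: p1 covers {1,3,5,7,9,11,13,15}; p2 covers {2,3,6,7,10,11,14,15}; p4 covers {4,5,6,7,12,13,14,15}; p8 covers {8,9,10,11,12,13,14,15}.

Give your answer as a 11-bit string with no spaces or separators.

s1 (pos 1,3,5,7,9,11,13,15): 0⊕0⊕0⊕1⊕1⊕1⊕0⊕1 = 0
s2 (pos 2,3,6,7,10,11,14,15): 0⊕0⊕0⊕1⊕0⊕1⊕1⊕1 = 0
s4 (pos 4,5,6,7,12,13,14,15): 1⊕0⊕0⊕1⊕0⊕0⊕1⊕1 = 0
s8 (pos 8,9,10,11,12,13,14,15): 0⊕1⊕0⊕1⊕0⊕0⊕1⊕1 = 0
Syndrome s8…s1 = 0000 → no error.
Read data bits from positions 3,5,6,7,9,10,11,12,13,14,15: 00011010011

00011010011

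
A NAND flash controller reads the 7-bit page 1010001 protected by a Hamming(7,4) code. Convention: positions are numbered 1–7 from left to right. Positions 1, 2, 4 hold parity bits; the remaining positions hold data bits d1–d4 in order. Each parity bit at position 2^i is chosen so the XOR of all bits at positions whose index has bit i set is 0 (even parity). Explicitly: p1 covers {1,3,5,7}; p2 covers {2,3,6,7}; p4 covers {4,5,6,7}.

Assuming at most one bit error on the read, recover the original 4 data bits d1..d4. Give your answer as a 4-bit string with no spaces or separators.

s1 (pos 1,3,5,7): 1⊕1⊕0⊕1 = 1
s2 (pos 2,3,6,7): 0⊕1⊕0⊕1 = 0
s4 (pos 4,5,6,7): 0⊕0⊕0⊕1 = 1
Syndrome s4…s1 = 101 → error at position 5.
Flip position 5: 1010001 → 1010101
Read data bits from positions 3,5,6,7: 1101

1101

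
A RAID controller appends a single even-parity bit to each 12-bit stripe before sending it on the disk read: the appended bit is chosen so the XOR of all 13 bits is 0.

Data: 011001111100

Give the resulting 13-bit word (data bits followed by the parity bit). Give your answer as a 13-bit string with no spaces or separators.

0110011111001

XOR of the 12 data bits: 0⊕1⊕1⊕0⊕0⊕1⊕1⊕1⊕1⊕1⊕0⊕0 = 1
Parity bit = 1 (so all 13 bits XOR to 0).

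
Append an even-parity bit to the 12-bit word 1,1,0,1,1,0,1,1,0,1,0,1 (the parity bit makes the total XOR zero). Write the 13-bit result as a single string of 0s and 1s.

XOR of the 12 data bits: 1⊕1⊕0⊕1⊕1⊕0⊕1⊕1⊕0⊕1⊕0⊕1 = 0
Parity bit = 0 (so all 13 bits XOR to 0).

1101101101010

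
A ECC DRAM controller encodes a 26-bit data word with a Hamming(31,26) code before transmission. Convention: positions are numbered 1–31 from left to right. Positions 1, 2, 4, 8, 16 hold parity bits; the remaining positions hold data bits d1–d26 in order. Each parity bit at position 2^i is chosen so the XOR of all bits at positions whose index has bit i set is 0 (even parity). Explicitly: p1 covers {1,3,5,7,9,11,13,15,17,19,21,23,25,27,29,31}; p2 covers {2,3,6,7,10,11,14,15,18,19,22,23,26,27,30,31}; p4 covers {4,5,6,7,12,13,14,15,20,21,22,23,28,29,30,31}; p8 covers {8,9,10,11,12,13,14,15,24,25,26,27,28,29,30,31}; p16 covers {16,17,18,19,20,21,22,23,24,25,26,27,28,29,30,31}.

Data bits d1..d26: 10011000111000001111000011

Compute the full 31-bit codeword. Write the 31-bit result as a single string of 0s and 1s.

0010001010001110000001111000011

Place data at non-parity positions: p1 p2 1 p4 0 0 1 p8 1 0 0 0 1 1 1 p16 0 0 0 0 0 1 1 1 1 0 0 0 0 1 1
p1 (pos 1,3,5,7,9,11,13,15,17,19,21,23,25,27,29,31): XOR of data positions = 1⊕0⊕1⊕1⊕0⊕1⊕1⊕0⊕0⊕0⊕1⊕1⊕0⊕0⊕1 = 0
p2 (pos 2,3,6,7,10,11,14,15,18,19,22,23,26,27,30,31): XOR of data positions = 1⊕0⊕1⊕0⊕0⊕1⊕1⊕0⊕0⊕1⊕1⊕0⊕0⊕1⊕1 = 0
p4 (pos 4,5,6,7,12,13,14,15,20,21,22,23,28,29,30,31): XOR of data positions = 0⊕0⊕1⊕0⊕1⊕1⊕1⊕0⊕0⊕1⊕1⊕0⊕0⊕1⊕1 = 0
p8 (pos 8,9,10,11,12,13,14,15,24,25,26,27,28,29,30,31): XOR of data positions = 1⊕0⊕0⊕0⊕1⊕1⊕1⊕1⊕1⊕0⊕0⊕0⊕0⊕1⊕1 = 0
p16 (pos 16,17,18,19,20,21,22,23,24,25,26,27,28,29,30,31): XOR of data positions = 0⊕0⊕0⊕0⊕0⊕1⊕1⊕1⊕1⊕0⊕0⊕0⊕0⊕1⊕1 = 0
Codeword: 0010001010001110000001111000011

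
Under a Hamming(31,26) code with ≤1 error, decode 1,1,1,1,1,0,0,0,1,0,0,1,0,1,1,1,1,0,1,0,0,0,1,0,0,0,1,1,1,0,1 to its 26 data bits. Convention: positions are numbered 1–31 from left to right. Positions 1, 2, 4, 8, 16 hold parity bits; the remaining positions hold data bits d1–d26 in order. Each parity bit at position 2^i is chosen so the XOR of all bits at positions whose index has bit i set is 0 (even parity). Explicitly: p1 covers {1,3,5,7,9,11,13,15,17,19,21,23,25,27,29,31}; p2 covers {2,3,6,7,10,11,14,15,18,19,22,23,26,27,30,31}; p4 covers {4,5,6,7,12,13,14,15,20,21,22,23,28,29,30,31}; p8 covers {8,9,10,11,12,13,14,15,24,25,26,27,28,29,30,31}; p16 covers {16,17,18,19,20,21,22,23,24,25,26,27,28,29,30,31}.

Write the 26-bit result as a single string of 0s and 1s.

s1 (pos 1,3,5,7,9,11,13,15,17,19,21,23,25,27,29,31): 1⊕1⊕1⊕0⊕1⊕0⊕0⊕1⊕1⊕1⊕0⊕1⊕0⊕1⊕1⊕1 = 1
s2 (pos 2,3,6,7,10,11,14,15,18,19,22,23,26,27,30,31): 1⊕1⊕0⊕0⊕0⊕0⊕1⊕1⊕0⊕1⊕0⊕1⊕0⊕1⊕0⊕1 = 0
s4 (pos 4,5,6,7,12,13,14,15,20,21,22,23,28,29,30,31): 1⊕1⊕0⊕0⊕1⊕0⊕1⊕1⊕0⊕0⊕0⊕1⊕1⊕1⊕0⊕1 = 1
s8 (pos 8,9,10,11,12,13,14,15,24,25,26,27,28,29,30,31): 0⊕1⊕0⊕0⊕1⊕0⊕1⊕1⊕0⊕0⊕0⊕1⊕1⊕1⊕0⊕1 = 0
s16 (pos 16,17,18,19,20,21,22,23,24,25,26,27,28,29,30,31): 1⊕1⊕0⊕1⊕0⊕0⊕0⊕1⊕0⊕0⊕0⊕1⊕1⊕1⊕0⊕1 = 0
Syndrome s16…s1 = 00101 → error at position 5.
Flip position 5: 1111100010010111101000100011101 → 1111000010010111101000100011101
Read data bits from positions 3,5,6,7,9,10,11,12,13,14,15,17,18,19,20,21,22,23,24,25,26,27,28,29,30,31: 10001001011101000100011101

10001001011101000100011101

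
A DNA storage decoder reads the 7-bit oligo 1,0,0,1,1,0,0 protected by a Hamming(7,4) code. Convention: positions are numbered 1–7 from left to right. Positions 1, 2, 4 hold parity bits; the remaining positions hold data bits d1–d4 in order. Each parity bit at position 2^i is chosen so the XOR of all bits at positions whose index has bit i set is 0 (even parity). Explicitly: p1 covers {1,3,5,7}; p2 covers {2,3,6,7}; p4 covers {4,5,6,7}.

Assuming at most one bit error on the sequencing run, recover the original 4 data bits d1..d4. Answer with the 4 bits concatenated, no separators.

0100

s1 (pos 1,3,5,7): 1⊕0⊕1⊕0 = 0
s2 (pos 2,3,6,7): 0⊕0⊕0⊕0 = 0
s4 (pos 4,5,6,7): 1⊕1⊕0⊕0 = 0
Syndrome s4…s1 = 000 → no error.
Read data bits from positions 3,5,6,7: 0100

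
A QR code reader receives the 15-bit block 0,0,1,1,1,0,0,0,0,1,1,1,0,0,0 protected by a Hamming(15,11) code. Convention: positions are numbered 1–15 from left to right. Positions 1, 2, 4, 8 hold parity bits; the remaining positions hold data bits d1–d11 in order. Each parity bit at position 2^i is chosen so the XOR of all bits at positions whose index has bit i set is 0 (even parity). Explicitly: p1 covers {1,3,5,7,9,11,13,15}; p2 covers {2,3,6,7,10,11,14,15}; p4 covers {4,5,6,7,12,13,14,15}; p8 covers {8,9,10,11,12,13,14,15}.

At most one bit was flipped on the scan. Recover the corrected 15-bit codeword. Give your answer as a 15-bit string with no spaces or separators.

001110000111001

s1 (pos 1,3,5,7,9,11,13,15): 0⊕1⊕1⊕0⊕0⊕1⊕0⊕0 = 1
s2 (pos 2,3,6,7,10,11,14,15): 0⊕1⊕0⊕0⊕1⊕1⊕0⊕0 = 1
s4 (pos 4,5,6,7,12,13,14,15): 1⊕1⊕0⊕0⊕1⊕0⊕0⊕0 = 1
s8 (pos 8,9,10,11,12,13,14,15): 0⊕0⊕1⊕1⊕1⊕0⊕0⊕0 = 1
Syndrome s8…s1 = 1111 → error at position 15.
Flip position 15: 001110000111000 → 001110000111001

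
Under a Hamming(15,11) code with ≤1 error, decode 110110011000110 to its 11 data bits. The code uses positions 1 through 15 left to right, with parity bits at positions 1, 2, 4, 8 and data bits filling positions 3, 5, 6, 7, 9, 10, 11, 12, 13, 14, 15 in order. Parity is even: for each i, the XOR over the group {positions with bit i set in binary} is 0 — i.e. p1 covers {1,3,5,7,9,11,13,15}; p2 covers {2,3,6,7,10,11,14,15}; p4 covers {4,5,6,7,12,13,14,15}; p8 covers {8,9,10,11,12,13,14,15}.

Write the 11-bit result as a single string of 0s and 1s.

s1 (pos 1,3,5,7,9,11,13,15): 1⊕0⊕1⊕0⊕1⊕0⊕1⊕0 = 0
s2 (pos 2,3,6,7,10,11,14,15): 1⊕0⊕0⊕0⊕0⊕0⊕1⊕0 = 0
s4 (pos 4,5,6,7,12,13,14,15): 1⊕1⊕0⊕0⊕0⊕1⊕1⊕0 = 0
s8 (pos 8,9,10,11,12,13,14,15): 1⊕1⊕0⊕0⊕0⊕1⊕1⊕0 = 0
Syndrome s8…s1 = 0000 → no error.
Read data bits from positions 3,5,6,7,9,10,11,12,13,14,15: 01001000110

01001000110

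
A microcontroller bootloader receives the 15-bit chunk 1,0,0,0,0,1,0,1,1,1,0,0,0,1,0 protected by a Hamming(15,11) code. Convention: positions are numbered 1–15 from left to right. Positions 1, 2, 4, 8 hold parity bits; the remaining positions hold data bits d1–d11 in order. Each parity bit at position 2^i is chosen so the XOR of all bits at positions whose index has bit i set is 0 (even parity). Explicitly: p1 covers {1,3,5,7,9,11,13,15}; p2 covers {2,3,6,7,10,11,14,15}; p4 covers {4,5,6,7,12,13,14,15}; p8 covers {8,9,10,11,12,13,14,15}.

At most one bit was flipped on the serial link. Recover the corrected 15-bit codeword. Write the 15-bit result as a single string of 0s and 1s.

110001011100010

s1 (pos 1,3,5,7,9,11,13,15): 1⊕0⊕0⊕0⊕1⊕0⊕0⊕0 = 0
s2 (pos 2,3,6,7,10,11,14,15): 0⊕0⊕1⊕0⊕1⊕0⊕1⊕0 = 1
s4 (pos 4,5,6,7,12,13,14,15): 0⊕0⊕1⊕0⊕0⊕0⊕1⊕0 = 0
s8 (pos 8,9,10,11,12,13,14,15): 1⊕1⊕1⊕0⊕0⊕0⊕1⊕0 = 0
Syndrome s8…s1 = 0010 → error at position 2.
Flip position 2: 100001011100010 → 110001011100010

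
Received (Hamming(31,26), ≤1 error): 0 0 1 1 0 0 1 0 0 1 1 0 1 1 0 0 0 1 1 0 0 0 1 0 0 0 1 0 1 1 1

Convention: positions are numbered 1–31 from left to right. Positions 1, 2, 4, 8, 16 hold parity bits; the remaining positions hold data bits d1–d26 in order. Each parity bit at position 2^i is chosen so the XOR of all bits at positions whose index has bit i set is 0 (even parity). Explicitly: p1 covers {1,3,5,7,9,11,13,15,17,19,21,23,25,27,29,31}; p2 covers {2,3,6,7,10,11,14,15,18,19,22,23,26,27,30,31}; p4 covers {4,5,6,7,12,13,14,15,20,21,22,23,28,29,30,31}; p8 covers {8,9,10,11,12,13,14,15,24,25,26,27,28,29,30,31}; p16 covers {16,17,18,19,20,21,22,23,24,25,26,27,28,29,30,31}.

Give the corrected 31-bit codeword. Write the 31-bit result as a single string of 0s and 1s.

0011001001101100010000100010111

s1 (pos 1,3,5,7,9,11,13,15,17,19,21,23,25,27,29,31): 0⊕1⊕0⊕1⊕0⊕1⊕1⊕0⊕0⊕1⊕0⊕1⊕0⊕1⊕1⊕1 = 1
s2 (pos 2,3,6,7,10,11,14,15,18,19,22,23,26,27,30,31): 0⊕1⊕0⊕1⊕1⊕1⊕1⊕0⊕1⊕1⊕0⊕1⊕0⊕1⊕1⊕1 = 1
s4 (pos 4,5,6,7,12,13,14,15,20,21,22,23,28,29,30,31): 1⊕0⊕0⊕1⊕0⊕1⊕1⊕0⊕0⊕0⊕0⊕1⊕0⊕1⊕1⊕1 = 0
s8 (pos 8,9,10,11,12,13,14,15,24,25,26,27,28,29,30,31): 0⊕0⊕1⊕1⊕0⊕1⊕1⊕0⊕0⊕0⊕0⊕1⊕0⊕1⊕1⊕1 = 0
s16 (pos 16,17,18,19,20,21,22,23,24,25,26,27,28,29,30,31): 0⊕0⊕1⊕1⊕0⊕0⊕0⊕1⊕0⊕0⊕0⊕1⊕0⊕1⊕1⊕1 = 1
Syndrome s16…s1 = 10011 → error at position 19.
Flip position 19: 0011001001101100011000100010111 → 0011001001101100010000100010111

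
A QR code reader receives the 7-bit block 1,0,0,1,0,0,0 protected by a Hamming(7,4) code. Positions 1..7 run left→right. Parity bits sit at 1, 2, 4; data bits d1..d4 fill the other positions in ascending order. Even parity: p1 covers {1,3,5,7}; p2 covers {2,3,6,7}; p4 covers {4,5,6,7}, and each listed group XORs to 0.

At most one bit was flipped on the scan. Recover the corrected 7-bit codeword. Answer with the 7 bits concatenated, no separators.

1001100

s1 (pos 1,3,5,7): 1⊕0⊕0⊕0 = 1
s2 (pos 2,3,6,7): 0⊕0⊕0⊕0 = 0
s4 (pos 4,5,6,7): 1⊕0⊕0⊕0 = 1
Syndrome s4…s1 = 101 → error at position 5.
Flip position 5: 1001000 → 1001100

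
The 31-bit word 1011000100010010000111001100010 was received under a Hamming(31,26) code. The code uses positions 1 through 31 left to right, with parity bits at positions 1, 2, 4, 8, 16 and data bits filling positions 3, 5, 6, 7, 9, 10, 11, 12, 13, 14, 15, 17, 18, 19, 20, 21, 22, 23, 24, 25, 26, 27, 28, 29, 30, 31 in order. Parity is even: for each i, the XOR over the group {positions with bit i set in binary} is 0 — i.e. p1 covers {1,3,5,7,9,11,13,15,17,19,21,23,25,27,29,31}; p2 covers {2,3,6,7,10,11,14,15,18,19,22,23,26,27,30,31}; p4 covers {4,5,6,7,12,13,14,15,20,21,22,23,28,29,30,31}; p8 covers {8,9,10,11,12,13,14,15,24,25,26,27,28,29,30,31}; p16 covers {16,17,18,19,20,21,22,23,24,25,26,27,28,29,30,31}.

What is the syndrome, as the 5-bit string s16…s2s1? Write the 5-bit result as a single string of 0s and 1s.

s1 (pos 1,3,5,7,9,11,13,15,17,19,21,23,25,27,29,31): 1⊕1⊕0⊕0⊕0⊕0⊕0⊕1⊕0⊕0⊕1⊕0⊕1⊕0⊕0⊕0 = 1
s2 (pos 2,3,6,7,10,11,14,15,18,19,22,23,26,27,30,31): 0⊕1⊕0⊕0⊕0⊕0⊕0⊕1⊕0⊕0⊕1⊕0⊕1⊕0⊕1⊕0 = 1
s4 (pos 4,5,6,7,12,13,14,15,20,21,22,23,28,29,30,31): 1⊕0⊕0⊕0⊕1⊕0⊕0⊕1⊕1⊕1⊕1⊕0⊕0⊕0⊕1⊕0 = 1
s8 (pos 8,9,10,11,12,13,14,15,24,25,26,27,28,29,30,31): 1⊕0⊕0⊕0⊕1⊕0⊕0⊕1⊕0⊕1⊕1⊕0⊕0⊕0⊕1⊕0 = 0
s16 (pos 16,17,18,19,20,21,22,23,24,25,26,27,28,29,30,31): 0⊕0⊕0⊕0⊕1⊕1⊕1⊕0⊕0⊕1⊕1⊕0⊕0⊕0⊕1⊕0 = 0
Syndrome s16…s1 = 00111 → error at position 7.

00111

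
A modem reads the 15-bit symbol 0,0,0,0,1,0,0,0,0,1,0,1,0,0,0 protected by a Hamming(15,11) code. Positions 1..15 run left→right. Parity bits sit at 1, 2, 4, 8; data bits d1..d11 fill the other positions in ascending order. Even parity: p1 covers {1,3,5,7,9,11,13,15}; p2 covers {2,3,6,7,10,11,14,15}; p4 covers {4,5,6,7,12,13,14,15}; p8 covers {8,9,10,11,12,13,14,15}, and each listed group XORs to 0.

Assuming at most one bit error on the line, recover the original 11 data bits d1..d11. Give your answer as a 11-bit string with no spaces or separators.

11000101000

s1 (pos 1,3,5,7,9,11,13,15): 0⊕0⊕1⊕0⊕0⊕0⊕0⊕0 = 1
s2 (pos 2,3,6,7,10,11,14,15): 0⊕0⊕0⊕0⊕1⊕0⊕0⊕0 = 1
s4 (pos 4,5,6,7,12,13,14,15): 0⊕1⊕0⊕0⊕1⊕0⊕0⊕0 = 0
s8 (pos 8,9,10,11,12,13,14,15): 0⊕0⊕1⊕0⊕1⊕0⊕0⊕0 = 0
Syndrome s8…s1 = 0011 → error at position 3.
Flip position 3: 000010000101000 → 001010000101000
Read data bits from positions 3,5,6,7,9,10,11,12,13,14,15: 11000101000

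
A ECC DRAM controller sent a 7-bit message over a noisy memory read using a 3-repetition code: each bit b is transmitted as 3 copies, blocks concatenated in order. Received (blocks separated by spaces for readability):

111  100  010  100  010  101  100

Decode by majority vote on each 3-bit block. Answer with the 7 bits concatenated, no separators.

Block 1 (111): 3 ones → 1
Block 2 (100): 1 one → 0
Block 3 (010): 1 one → 0
Block 4 (100): 1 one → 0
Block 5 (010): 1 one → 0
Block 6 (101): 2 ones → 1
Block 7 (100): 1 one → 0

1000010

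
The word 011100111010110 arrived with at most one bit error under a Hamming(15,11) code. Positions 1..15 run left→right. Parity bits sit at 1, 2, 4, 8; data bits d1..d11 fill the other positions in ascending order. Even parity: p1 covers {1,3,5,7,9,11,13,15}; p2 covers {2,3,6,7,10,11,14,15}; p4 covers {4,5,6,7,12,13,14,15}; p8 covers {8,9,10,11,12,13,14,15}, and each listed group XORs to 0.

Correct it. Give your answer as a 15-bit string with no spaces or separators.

s1 (pos 1,3,5,7,9,11,13,15): 0⊕1⊕0⊕1⊕1⊕1⊕1⊕0 = 1
s2 (pos 2,3,6,7,10,11,14,15): 1⊕1⊕0⊕1⊕0⊕1⊕1⊕0 = 1
s4 (pos 4,5,6,7,12,13,14,15): 1⊕0⊕0⊕1⊕0⊕1⊕1⊕0 = 0
s8 (pos 8,9,10,11,12,13,14,15): 1⊕1⊕0⊕1⊕0⊕1⊕1⊕0 = 1
Syndrome s8…s1 = 1011 → error at position 11.
Flip position 11: 011100111010110 → 011100111000110

011100111000110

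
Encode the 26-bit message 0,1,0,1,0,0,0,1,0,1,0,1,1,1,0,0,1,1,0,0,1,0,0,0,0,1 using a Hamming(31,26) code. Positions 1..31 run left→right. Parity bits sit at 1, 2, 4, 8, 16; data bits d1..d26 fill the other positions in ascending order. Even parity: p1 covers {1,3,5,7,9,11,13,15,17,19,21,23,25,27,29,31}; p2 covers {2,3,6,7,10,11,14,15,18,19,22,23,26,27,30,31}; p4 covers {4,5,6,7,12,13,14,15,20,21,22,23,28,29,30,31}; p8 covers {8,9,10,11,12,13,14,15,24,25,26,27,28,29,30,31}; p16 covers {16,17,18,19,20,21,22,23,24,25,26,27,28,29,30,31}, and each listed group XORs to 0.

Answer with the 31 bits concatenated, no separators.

0001101000010101111001100100001

Place data at non-parity positions: p1 p2 0 p4 1 0 1 p8 0 0 0 1 0 1 0 p16 1 1 1 0 0 1 1 0 0 1 0 0 0 0 1
p1 (pos 1,3,5,7,9,11,13,15,17,19,21,23,25,27,29,31): XOR of data positions = 0⊕1⊕1⊕0⊕0⊕0⊕0⊕1⊕1⊕0⊕1⊕0⊕0⊕0⊕1 = 0
p2 (pos 2,3,6,7,10,11,14,15,18,19,22,23,26,27,30,31): XOR of data positions = 0⊕0⊕1⊕0⊕0⊕1⊕0⊕1⊕1⊕1⊕1⊕1⊕0⊕0⊕1 = 0
p4 (pos 4,5,6,7,12,13,14,15,20,21,22,23,28,29,30,31): XOR of data positions = 1⊕0⊕1⊕1⊕0⊕1⊕0⊕0⊕0⊕1⊕1⊕0⊕0⊕0⊕1 = 1
p8 (pos 8,9,10,11,12,13,14,15,24,25,26,27,28,29,30,31): XOR of data positions = 0⊕0⊕0⊕1⊕0⊕1⊕0⊕0⊕0⊕1⊕0⊕0⊕0⊕0⊕1 = 0
p16 (pos 16,17,18,19,20,21,22,23,24,25,26,27,28,29,30,31): XOR of data positions = 1⊕1⊕1⊕0⊕0⊕1⊕1⊕0⊕0⊕1⊕0⊕0⊕0⊕0⊕1 = 1
Codeword: 0001101000010101111001100100001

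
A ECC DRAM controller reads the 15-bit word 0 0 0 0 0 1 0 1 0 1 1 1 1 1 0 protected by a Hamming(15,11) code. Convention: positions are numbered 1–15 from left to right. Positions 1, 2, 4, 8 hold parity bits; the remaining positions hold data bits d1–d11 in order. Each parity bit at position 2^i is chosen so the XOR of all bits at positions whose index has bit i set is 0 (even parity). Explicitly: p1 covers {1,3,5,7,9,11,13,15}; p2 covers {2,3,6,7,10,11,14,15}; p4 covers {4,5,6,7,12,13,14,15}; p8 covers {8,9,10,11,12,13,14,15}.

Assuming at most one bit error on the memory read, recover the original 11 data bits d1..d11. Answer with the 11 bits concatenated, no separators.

s1 (pos 1,3,5,7,9,11,13,15): 0⊕0⊕0⊕0⊕0⊕1⊕1⊕0 = 0
s2 (pos 2,3,6,7,10,11,14,15): 0⊕0⊕1⊕0⊕1⊕1⊕1⊕0 = 0
s4 (pos 4,5,6,7,12,13,14,15): 0⊕0⊕1⊕0⊕1⊕1⊕1⊕0 = 0
s8 (pos 8,9,10,11,12,13,14,15): 1⊕0⊕1⊕1⊕1⊕1⊕1⊕0 = 0
Syndrome s8…s1 = 0000 → no error.
Read data bits from positions 3,5,6,7,9,10,11,12,13,14,15: 00100111110

00100111110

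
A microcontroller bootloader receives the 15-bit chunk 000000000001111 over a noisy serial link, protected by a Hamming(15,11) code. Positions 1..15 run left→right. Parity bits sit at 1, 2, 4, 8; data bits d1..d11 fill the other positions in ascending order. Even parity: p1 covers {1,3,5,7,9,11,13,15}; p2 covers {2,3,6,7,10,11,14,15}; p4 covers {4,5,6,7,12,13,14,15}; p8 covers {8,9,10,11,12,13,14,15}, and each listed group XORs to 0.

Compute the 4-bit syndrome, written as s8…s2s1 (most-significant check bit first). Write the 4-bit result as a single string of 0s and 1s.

s1 (pos 1,3,5,7,9,11,13,15): 0⊕0⊕0⊕0⊕0⊕0⊕1⊕1 = 0
s2 (pos 2,3,6,7,10,11,14,15): 0⊕0⊕0⊕0⊕0⊕0⊕1⊕1 = 0
s4 (pos 4,5,6,7,12,13,14,15): 0⊕0⊕0⊕0⊕1⊕1⊕1⊕1 = 0
s8 (pos 8,9,10,11,12,13,14,15): 0⊕0⊕0⊕0⊕1⊕1⊕1⊕1 = 0
Syndrome s8…s1 = 0000 → no error.

0000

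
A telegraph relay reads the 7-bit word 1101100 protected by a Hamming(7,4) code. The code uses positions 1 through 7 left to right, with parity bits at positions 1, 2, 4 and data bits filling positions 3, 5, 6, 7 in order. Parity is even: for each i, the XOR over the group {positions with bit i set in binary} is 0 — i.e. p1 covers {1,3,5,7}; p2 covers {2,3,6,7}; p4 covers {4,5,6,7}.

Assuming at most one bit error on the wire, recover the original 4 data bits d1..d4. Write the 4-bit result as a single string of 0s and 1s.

0100

s1 (pos 1,3,5,7): 1⊕0⊕1⊕0 = 0
s2 (pos 2,3,6,7): 1⊕0⊕0⊕0 = 1
s4 (pos 4,5,6,7): 1⊕1⊕0⊕0 = 0
Syndrome s4…s1 = 010 → error at position 2.
Flip position 2: 1101100 → 1001100
Read data bits from positions 3,5,6,7: 0100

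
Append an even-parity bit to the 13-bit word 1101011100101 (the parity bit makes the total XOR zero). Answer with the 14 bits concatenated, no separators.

11010111001010

XOR of the 13 data bits: 1⊕1⊕0⊕1⊕0⊕1⊕1⊕1⊕0⊕0⊕1⊕0⊕1 = 0
Parity bit = 0 (so all 14 bits XOR to 0).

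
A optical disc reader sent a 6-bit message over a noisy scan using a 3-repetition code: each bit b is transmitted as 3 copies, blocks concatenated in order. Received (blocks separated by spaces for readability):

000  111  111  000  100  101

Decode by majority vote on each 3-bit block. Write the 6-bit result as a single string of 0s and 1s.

011001

Block 1 (000): 0 ones → 0
Block 2 (111): 3 ones → 1
Block 3 (111): 3 ones → 1
Block 4 (000): 0 ones → 0
Block 5 (100): 1 one → 0
Block 6 (101): 2 ones → 1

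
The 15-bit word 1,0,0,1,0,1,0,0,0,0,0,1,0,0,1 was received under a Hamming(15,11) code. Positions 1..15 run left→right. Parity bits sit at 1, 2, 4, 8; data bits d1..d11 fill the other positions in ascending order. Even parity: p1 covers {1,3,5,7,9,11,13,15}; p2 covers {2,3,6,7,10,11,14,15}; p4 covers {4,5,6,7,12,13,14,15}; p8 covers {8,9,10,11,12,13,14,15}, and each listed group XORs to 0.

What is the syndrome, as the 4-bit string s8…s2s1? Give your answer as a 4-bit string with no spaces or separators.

0000

s1 (pos 1,3,5,7,9,11,13,15): 1⊕0⊕0⊕0⊕0⊕0⊕0⊕1 = 0
s2 (pos 2,3,6,7,10,11,14,15): 0⊕0⊕1⊕0⊕0⊕0⊕0⊕1 = 0
s4 (pos 4,5,6,7,12,13,14,15): 1⊕0⊕1⊕0⊕1⊕0⊕0⊕1 = 0
s8 (pos 8,9,10,11,12,13,14,15): 0⊕0⊕0⊕0⊕1⊕0⊕0⊕1 = 0
Syndrome s8…s1 = 0000 → no error.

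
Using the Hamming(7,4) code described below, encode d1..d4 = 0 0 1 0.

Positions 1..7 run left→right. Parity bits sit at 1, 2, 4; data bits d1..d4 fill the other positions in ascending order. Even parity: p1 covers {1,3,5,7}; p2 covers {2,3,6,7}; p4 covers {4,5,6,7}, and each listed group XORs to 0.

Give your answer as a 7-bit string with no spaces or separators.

Place data at non-parity positions: p1 p2 0 p4 0 1 0
p1 (pos 1,3,5,7): XOR of data positions = 0⊕0⊕0 = 0
p2 (pos 2,3,6,7): XOR of data positions = 0⊕1⊕0 = 1
p4 (pos 4,5,6,7): XOR of data positions = 0⊕1⊕0 = 1
Codeword: 0101010

0101010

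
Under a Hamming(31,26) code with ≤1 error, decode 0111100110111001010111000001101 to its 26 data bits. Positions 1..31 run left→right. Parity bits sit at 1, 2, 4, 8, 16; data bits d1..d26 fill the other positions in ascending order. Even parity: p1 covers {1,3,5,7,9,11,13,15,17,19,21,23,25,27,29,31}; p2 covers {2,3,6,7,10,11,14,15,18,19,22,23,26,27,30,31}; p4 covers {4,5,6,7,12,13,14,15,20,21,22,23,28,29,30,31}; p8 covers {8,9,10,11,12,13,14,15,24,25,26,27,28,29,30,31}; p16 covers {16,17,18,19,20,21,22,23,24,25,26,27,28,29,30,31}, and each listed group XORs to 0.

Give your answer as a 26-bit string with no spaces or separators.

s1 (pos 1,3,5,7,9,11,13,15,17,19,21,23,25,27,29,31): 0⊕1⊕1⊕0⊕1⊕1⊕1⊕0⊕0⊕0⊕1⊕0⊕0⊕0⊕1⊕1 = 0
s2 (pos 2,3,6,7,10,11,14,15,18,19,22,23,26,27,30,31): 1⊕1⊕0⊕0⊕0⊕1⊕0⊕0⊕1⊕0⊕1⊕0⊕0⊕0⊕0⊕1 = 0
s4 (pos 4,5,6,7,12,13,14,15,20,21,22,23,28,29,30,31): 1⊕1⊕0⊕0⊕1⊕1⊕0⊕0⊕1⊕1⊕1⊕0⊕1⊕1⊕0⊕1 = 0
s8 (pos 8,9,10,11,12,13,14,15,24,25,26,27,28,29,30,31): 1⊕1⊕0⊕1⊕1⊕1⊕0⊕0⊕0⊕0⊕0⊕0⊕1⊕1⊕0⊕1 = 0
s16 (pos 16,17,18,19,20,21,22,23,24,25,26,27,28,29,30,31): 1⊕0⊕1⊕0⊕1⊕1⊕1⊕0⊕0⊕0⊕0⊕0⊕1⊕1⊕0⊕1 = 0
Syndrome s16…s1 = 00000 → no error.
Read data bits from positions 3,5,6,7,9,10,11,12,13,14,15,17,18,19,20,21,22,23,24,25,26,27,28,29,30,31: 11001011100010111000001101

11001011100010111000001101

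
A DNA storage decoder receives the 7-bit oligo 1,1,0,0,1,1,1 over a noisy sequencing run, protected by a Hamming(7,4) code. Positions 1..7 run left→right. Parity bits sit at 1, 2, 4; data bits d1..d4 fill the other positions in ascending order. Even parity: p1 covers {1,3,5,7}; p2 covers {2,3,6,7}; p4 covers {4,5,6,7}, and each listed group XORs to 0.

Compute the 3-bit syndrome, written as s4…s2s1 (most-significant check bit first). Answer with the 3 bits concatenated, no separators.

111

s1 (pos 1,3,5,7): 1⊕0⊕1⊕1 = 1
s2 (pos 2,3,6,7): 1⊕0⊕1⊕1 = 1
s4 (pos 4,5,6,7): 0⊕1⊕1⊕1 = 1
Syndrome s4…s1 = 111 → error at position 7.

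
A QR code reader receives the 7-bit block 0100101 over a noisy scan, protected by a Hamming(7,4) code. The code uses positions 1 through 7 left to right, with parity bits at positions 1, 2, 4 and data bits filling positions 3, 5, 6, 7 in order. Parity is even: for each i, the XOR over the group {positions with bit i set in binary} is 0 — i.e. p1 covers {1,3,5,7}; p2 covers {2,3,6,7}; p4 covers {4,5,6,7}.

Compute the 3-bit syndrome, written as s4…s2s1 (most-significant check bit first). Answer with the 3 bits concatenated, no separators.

s1 (pos 1,3,5,7): 0⊕0⊕1⊕1 = 0
s2 (pos 2,3,6,7): 1⊕0⊕0⊕1 = 0
s4 (pos 4,5,6,7): 0⊕1⊕0⊕1 = 0
Syndrome s4…s1 = 000 → no error.

000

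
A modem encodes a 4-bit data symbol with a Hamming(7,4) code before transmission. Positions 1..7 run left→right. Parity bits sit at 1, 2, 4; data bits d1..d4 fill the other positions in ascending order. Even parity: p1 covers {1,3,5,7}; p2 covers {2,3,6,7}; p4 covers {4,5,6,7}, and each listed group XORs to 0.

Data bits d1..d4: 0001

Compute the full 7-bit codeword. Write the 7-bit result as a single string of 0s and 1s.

1101001

Place data at non-parity positions: p1 p2 0 p4 0 0 1
p1 (pos 1,3,5,7): XOR of data positions = 0⊕0⊕1 = 1
p2 (pos 2,3,6,7): XOR of data positions = 0⊕0⊕1 = 1
p4 (pos 4,5,6,7): XOR of data positions = 0⊕0⊕1 = 1
Codeword: 1101001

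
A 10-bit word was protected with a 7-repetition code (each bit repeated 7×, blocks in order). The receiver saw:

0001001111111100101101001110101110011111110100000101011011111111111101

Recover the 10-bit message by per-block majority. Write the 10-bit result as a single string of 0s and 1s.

0101110111

Block 1 (0001001): 2 ones → 0
Block 2 (1111111): 7 ones → 1
Block 3 (0010110): 3 ones → 0
Block 4 (1001110): 4 ones → 1
Block 5 (1011100): 4 ones → 1
Block 6 (1111111): 7 ones → 1
Block 7 (0100000): 1 one → 0
Block 8 (1010110): 4 ones → 1
Block 9 (1111111): 7 ones → 1
Block 10 (1111101): 6 ones → 1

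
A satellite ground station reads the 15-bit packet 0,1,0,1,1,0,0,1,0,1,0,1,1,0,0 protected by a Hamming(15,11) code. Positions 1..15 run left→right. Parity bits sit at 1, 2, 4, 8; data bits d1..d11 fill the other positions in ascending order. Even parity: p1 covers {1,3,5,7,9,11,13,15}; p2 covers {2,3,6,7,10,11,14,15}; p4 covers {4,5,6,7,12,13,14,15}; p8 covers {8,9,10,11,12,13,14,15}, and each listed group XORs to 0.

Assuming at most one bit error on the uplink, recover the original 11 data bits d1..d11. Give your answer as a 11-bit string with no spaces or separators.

s1 (pos 1,3,5,7,9,11,13,15): 0⊕0⊕1⊕0⊕0⊕0⊕1⊕0 = 0
s2 (pos 2,3,6,7,10,11,14,15): 1⊕0⊕0⊕0⊕1⊕0⊕0⊕0 = 0
s4 (pos 4,5,6,7,12,13,14,15): 1⊕1⊕0⊕0⊕1⊕1⊕0⊕0 = 0
s8 (pos 8,9,10,11,12,13,14,15): 1⊕0⊕1⊕0⊕1⊕1⊕0⊕0 = 0
Syndrome s8…s1 = 0000 → no error.
Read data bits from positions 3,5,6,7,9,10,11,12,13,14,15: 01000101100

01000101100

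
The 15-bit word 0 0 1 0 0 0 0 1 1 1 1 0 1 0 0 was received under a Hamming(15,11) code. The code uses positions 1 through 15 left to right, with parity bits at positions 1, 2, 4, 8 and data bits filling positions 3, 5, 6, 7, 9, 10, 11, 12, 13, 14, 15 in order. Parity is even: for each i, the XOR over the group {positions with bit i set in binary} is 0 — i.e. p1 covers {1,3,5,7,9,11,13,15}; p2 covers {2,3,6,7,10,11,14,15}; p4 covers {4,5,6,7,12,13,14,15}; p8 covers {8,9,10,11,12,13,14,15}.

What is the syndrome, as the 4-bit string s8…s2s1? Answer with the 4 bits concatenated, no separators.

1110

s1 (pos 1,3,5,7,9,11,13,15): 0⊕1⊕0⊕0⊕1⊕1⊕1⊕0 = 0
s2 (pos 2,3,6,7,10,11,14,15): 0⊕1⊕0⊕0⊕1⊕1⊕0⊕0 = 1
s4 (pos 4,5,6,7,12,13,14,15): 0⊕0⊕0⊕0⊕0⊕1⊕0⊕0 = 1
s8 (pos 8,9,10,11,12,13,14,15): 1⊕1⊕1⊕1⊕0⊕1⊕0⊕0 = 1
Syndrome s8…s1 = 1110 → error at position 14.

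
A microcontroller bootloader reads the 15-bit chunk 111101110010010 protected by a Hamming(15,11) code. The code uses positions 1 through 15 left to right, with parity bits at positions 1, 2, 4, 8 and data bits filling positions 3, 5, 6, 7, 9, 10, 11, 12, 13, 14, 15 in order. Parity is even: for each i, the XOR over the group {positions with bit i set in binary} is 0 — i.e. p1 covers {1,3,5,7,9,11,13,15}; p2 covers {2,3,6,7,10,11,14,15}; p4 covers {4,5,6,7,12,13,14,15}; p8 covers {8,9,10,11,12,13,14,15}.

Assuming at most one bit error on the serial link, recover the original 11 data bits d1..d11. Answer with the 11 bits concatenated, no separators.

10110010010

s1 (pos 1,3,5,7,9,11,13,15): 1⊕1⊕0⊕1⊕0⊕1⊕0⊕0 = 0
s2 (pos 2,3,6,7,10,11,14,15): 1⊕1⊕1⊕1⊕0⊕1⊕1⊕0 = 0
s4 (pos 4,5,6,7,12,13,14,15): 1⊕0⊕1⊕1⊕0⊕0⊕1⊕0 = 0
s8 (pos 8,9,10,11,12,13,14,15): 1⊕0⊕0⊕1⊕0⊕0⊕1⊕0 = 1
Syndrome s8…s1 = 1000 → error at position 8.
Flip position 8: 111101110010010 → 111101100010010
Read data bits from positions 3,5,6,7,9,10,11,12,13,14,15: 10110010010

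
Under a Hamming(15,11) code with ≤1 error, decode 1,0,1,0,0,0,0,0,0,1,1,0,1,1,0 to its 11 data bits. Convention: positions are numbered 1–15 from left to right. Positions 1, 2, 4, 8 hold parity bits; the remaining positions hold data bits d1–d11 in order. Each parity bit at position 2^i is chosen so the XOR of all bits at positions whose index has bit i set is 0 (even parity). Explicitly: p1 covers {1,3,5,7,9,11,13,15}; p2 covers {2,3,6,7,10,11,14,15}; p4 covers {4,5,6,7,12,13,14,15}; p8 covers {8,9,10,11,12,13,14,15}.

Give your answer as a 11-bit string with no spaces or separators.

s1 (pos 1,3,5,7,9,11,13,15): 1⊕1⊕0⊕0⊕0⊕1⊕1⊕0 = 0
s2 (pos 2,3,6,7,10,11,14,15): 0⊕1⊕0⊕0⊕1⊕1⊕1⊕0 = 0
s4 (pos 4,5,6,7,12,13,14,15): 0⊕0⊕0⊕0⊕0⊕1⊕1⊕0 = 0
s8 (pos 8,9,10,11,12,13,14,15): 0⊕0⊕1⊕1⊕0⊕1⊕1⊕0 = 0
Syndrome s8…s1 = 0000 → no error.
Read data bits from positions 3,5,6,7,9,10,11,12,13,14,15: 10000110110

10000110110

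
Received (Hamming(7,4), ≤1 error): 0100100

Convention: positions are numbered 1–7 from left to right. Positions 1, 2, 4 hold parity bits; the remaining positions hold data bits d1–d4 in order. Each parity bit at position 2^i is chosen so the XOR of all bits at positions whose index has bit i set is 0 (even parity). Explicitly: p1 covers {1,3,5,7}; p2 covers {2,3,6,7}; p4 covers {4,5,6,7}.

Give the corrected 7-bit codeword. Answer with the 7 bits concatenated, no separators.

s1 (pos 1,3,5,7): 0⊕0⊕1⊕0 = 1
s2 (pos 2,3,6,7): 1⊕0⊕0⊕0 = 1
s4 (pos 4,5,6,7): 0⊕1⊕0⊕0 = 1
Syndrome s4…s1 = 111 → error at position 7.
Flip position 7: 0100100 → 0100101

0100101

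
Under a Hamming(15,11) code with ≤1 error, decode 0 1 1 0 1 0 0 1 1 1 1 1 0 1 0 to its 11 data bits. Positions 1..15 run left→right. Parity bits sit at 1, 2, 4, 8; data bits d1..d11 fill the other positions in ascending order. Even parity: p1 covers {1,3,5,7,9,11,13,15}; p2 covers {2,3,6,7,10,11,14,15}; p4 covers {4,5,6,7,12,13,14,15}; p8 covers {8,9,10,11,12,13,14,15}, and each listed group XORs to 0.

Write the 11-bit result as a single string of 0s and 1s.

s1 (pos 1,3,5,7,9,11,13,15): 0⊕1⊕1⊕0⊕1⊕1⊕0⊕0 = 0
s2 (pos 2,3,6,7,10,11,14,15): 1⊕1⊕0⊕0⊕1⊕1⊕1⊕0 = 1
s4 (pos 4,5,6,7,12,13,14,15): 0⊕1⊕0⊕0⊕1⊕0⊕1⊕0 = 1
s8 (pos 8,9,10,11,12,13,14,15): 1⊕1⊕1⊕1⊕1⊕0⊕1⊕0 = 0
Syndrome s8…s1 = 0110 → error at position 6.
Flip position 6: 011010011111010 → 011011011111010
Read data bits from positions 3,5,6,7,9,10,11,12,13,14,15: 11101111010

11101111010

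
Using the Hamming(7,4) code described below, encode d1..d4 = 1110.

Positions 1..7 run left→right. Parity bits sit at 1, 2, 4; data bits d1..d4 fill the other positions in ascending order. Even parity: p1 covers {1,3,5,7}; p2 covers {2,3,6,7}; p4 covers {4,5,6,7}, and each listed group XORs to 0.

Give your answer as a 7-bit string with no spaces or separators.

0010110

Place data at non-parity positions: p1 p2 1 p4 1 1 0
p1 (pos 1,3,5,7): XOR of data positions = 1⊕1⊕0 = 0
p2 (pos 2,3,6,7): XOR of data positions = 1⊕1⊕0 = 0
p4 (pos 4,5,6,7): XOR of data positions = 1⊕1⊕0 = 0
Codeword: 0010110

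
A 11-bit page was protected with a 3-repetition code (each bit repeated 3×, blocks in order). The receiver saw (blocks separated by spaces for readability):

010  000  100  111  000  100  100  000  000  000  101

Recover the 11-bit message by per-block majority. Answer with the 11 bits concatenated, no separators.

00010000001

Block 1 (010): 1 one → 0
Block 2 (000): 0 ones → 0
Block 3 (100): 1 one → 0
Block 4 (111): 3 ones → 1
Block 5 (000): 0 ones → 0
Block 6 (100): 1 one → 0
Block 7 (100): 1 one → 0
Block 8 (000): 0 ones → 0
Block 9 (000): 0 ones → 0
Block 10 (000): 0 ones → 0
Block 11 (101): 2 ones → 1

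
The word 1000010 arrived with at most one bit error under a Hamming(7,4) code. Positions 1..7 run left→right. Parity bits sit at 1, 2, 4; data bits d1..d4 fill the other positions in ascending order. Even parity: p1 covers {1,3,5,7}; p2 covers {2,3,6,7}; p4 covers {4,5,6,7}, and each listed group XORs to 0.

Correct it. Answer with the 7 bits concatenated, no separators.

1000011

s1 (pos 1,3,5,7): 1⊕0⊕0⊕0 = 1
s2 (pos 2,3,6,7): 0⊕0⊕1⊕0 = 1
s4 (pos 4,5,6,7): 0⊕0⊕1⊕0 = 1
Syndrome s4…s1 = 111 → error at position 7.
Flip position 7: 1000010 → 1000011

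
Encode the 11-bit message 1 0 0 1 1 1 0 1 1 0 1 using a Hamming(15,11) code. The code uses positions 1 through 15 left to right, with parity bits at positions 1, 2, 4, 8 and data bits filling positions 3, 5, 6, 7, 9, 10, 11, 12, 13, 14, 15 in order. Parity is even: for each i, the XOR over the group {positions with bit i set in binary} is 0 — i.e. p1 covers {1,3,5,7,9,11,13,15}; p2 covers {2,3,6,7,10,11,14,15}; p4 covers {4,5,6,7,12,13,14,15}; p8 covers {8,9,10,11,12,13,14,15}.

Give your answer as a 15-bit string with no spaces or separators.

Place data at non-parity positions: p1 p2 1 p4 0 0 1 p8 1 1 0 1 1 0 1
p1 (pos 1,3,5,7,9,11,13,15): XOR of data positions = 1⊕0⊕1⊕1⊕0⊕1⊕1 = 1
p2 (pos 2,3,6,7,10,11,14,15): XOR of data positions = 1⊕0⊕1⊕1⊕0⊕0⊕1 = 0
p4 (pos 4,5,6,7,12,13,14,15): XOR of data positions = 0⊕0⊕1⊕1⊕1⊕0⊕1 = 0
p8 (pos 8,9,10,11,12,13,14,15): XOR of data positions = 1⊕1⊕0⊕1⊕1⊕0⊕1 = 1
Codeword: 101000111101101

101000111101101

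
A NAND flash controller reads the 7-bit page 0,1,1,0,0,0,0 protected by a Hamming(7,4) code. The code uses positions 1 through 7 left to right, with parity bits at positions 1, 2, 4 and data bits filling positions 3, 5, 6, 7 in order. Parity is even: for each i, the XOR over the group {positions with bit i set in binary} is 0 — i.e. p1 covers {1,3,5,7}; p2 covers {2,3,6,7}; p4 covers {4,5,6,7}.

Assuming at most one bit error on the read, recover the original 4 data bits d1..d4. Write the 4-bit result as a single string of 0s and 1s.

s1 (pos 1,3,5,7): 0⊕1⊕0⊕0 = 1
s2 (pos 2,3,6,7): 1⊕1⊕0⊕0 = 0
s4 (pos 4,5,6,7): 0⊕0⊕0⊕0 = 0
Syndrome s4…s1 = 001 → error at position 1.
Flip position 1: 0110000 → 1110000
Read data bits from positions 3,5,6,7: 1000

1000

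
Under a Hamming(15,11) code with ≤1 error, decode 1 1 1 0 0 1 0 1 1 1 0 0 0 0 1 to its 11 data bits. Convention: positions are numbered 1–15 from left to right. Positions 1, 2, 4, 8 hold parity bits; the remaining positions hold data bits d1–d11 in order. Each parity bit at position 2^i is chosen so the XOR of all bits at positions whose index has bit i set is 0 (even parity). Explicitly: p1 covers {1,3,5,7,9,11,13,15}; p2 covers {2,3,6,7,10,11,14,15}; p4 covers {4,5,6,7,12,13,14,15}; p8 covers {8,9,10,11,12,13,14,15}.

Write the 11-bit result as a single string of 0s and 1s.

10101100001

s1 (pos 1,3,5,7,9,11,13,15): 1⊕1⊕0⊕0⊕1⊕0⊕0⊕1 = 0
s2 (pos 2,3,6,7,10,11,14,15): 1⊕1⊕1⊕0⊕1⊕0⊕0⊕1 = 1
s4 (pos 4,5,6,7,12,13,14,15): 0⊕0⊕1⊕0⊕0⊕0⊕0⊕1 = 0
s8 (pos 8,9,10,11,12,13,14,15): 1⊕1⊕1⊕0⊕0⊕0⊕0⊕1 = 0
Syndrome s8…s1 = 0010 → error at position 2.
Flip position 2: 111001011100001 → 101001011100001
Read data bits from positions 3,5,6,7,9,10,11,12,13,14,15: 10101100001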